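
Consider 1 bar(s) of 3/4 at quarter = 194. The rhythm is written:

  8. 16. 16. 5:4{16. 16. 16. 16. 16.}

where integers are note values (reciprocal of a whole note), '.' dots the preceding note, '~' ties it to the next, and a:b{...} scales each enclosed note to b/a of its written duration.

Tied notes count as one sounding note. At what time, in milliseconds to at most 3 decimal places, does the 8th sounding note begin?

note 8 onset = 27/10b = 835.052ms

1. 0.0ms @ 0 + 231.959ms (3/4)
2. 231.959ms @ 3/4 + 115.979ms (3/8)
3. 347.938ms @ 9/8 + 115.979ms (3/8)
4. 463.918ms @ 3/2 + 92.784ms (3/10)
5. 556.701ms @ 9/5 + 92.784ms (3/10)
6. 649.485ms @ 21/10 + 92.784ms (3/10)
7. 742.268ms @ 12/5 + 92.784ms (3/10)
8. 835.052ms @ 27/10 + 92.784ms (3/10)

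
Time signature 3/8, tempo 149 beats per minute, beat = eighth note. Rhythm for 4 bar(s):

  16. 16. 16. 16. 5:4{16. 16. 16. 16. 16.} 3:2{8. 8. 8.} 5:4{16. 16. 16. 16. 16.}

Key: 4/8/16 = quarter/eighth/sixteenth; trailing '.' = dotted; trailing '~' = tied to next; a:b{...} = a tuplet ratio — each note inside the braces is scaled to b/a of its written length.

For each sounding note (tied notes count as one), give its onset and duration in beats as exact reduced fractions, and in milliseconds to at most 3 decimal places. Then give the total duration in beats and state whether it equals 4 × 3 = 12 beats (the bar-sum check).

1) 0.0ms=0b +302.013ms=3/4b
2) 302.013ms=3/4b +302.013ms=3/4b
3) 604.027ms=3/2b +302.013ms=3/4b
4) 906.04ms=9/4b +302.013ms=3/4b
5) 1208.054ms=3b +241.611ms=3/5b
6) 1449.664ms=18/5b +241.611ms=3/5b
7) 1691.275ms=21/5b +241.611ms=3/5b
8) 1932.886ms=24/5b +241.611ms=3/5b
9) 2174.497ms=27/5b +241.611ms=3/5b
10) 2416.107ms=6b +402.685ms=1b
11) 2818.792ms=7b +402.685ms=1b
12) 3221.477ms=8b +402.685ms=1b
13) 3624.161ms=9b +241.611ms=3/5b
14) 3865.772ms=48/5b +241.611ms=3/5b
15) 4107.383ms=51/5b +241.611ms=3/5b
16) 4348.993ms=54/5b +241.611ms=3/5b
17) 4590.604ms=57/5b +241.611ms=3/5b
Σ=12b of 12 (149bpm 3/8) — PASS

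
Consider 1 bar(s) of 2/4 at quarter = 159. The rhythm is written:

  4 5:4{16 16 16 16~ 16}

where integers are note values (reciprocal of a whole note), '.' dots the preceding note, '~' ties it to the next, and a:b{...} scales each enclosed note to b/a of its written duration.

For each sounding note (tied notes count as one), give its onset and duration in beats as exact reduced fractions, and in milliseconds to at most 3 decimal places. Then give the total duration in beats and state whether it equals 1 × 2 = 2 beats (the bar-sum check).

1) 0.0ms=0b +377.358ms=1b
2) 377.358ms=1b +75.472ms=1/5b
3) 452.83ms=6/5b +75.472ms=1/5b
4) 528.302ms=7/5b +75.472ms=1/5b
5) 603.774ms=8/5b +150.943ms=2/5b
Σ=2b of 2 (159bpm 2/4) — PASS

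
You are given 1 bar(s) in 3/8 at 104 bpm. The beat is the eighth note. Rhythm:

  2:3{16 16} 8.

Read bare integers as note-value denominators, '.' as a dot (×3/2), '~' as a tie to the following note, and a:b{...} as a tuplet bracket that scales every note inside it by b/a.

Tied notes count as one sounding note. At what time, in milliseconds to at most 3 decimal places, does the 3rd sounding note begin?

1. 0.0ms @ 0 + 432.692ms (3/4)
2. 432.692ms @ 3/4 + 432.692ms (3/4)
3. 865.385ms @ 3/2 + 865.385ms (3/2)

note 3 onset = 3/2b = 865.385ms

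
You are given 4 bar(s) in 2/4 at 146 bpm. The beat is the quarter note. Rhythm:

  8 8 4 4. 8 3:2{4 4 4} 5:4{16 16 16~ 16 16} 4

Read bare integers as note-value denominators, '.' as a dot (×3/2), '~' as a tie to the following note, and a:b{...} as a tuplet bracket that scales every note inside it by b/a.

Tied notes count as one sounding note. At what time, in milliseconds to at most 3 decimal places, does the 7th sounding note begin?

note 7 onset = 14/3b = 1917.808ms

1. 0.0ms @ 0 + 205.479ms (1/2)
2. 205.479ms @ 1/2 + 205.479ms (1/2)
3. 410.959ms @ 1 + 410.959ms (1)
4. 821.918ms @ 2 + 616.438ms (3/2)
5. 1438.356ms @ 7/2 + 205.479ms (1/2)
6. 1643.836ms @ 4 + 273.973ms (2/3)
7. 1917.808ms @ 14/3 + 273.973ms (2/3)
8. 2191.781ms @ 16/3 + 273.973ms (2/3)
9. 2465.753ms @ 6 + 82.192ms (1/5)
10. 2547.945ms @ 31/5 + 82.192ms (1/5)
11. 2630.137ms @ 32/5 + 164.384ms (2/5)
12. 2794.521ms @ 34/5 + 82.192ms (1/5)
13. 2876.712ms @ 7 + 410.959ms (1)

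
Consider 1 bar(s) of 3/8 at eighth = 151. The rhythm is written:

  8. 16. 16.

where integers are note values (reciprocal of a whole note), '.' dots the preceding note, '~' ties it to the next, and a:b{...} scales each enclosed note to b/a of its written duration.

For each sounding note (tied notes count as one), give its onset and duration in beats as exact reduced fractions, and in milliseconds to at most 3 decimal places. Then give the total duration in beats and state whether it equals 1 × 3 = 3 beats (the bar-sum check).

1) 0.0ms=0b +596.026ms=3/2b
2) 596.026ms=3/2b +298.013ms=3/4b
3) 894.04ms=9/4b +298.013ms=3/4b
Σ=3b of 3 (151bpm 3/8) — PASS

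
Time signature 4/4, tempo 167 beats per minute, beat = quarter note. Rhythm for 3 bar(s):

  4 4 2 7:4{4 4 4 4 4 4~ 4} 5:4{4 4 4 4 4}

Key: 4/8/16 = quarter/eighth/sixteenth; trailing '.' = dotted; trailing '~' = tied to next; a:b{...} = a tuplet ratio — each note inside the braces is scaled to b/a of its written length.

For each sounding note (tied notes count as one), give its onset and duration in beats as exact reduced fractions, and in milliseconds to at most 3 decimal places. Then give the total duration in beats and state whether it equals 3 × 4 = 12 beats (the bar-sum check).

1) 0.0ms=0b +359.281ms=1b
2) 359.281ms=1b +359.281ms=1b
3) 718.563ms=2b +718.563ms=2b
4) 1437.126ms=4b +205.304ms=4/7b
5) 1642.429ms=32/7b +205.304ms=4/7b
6) 1847.733ms=36/7b +205.304ms=4/7b
7) 2053.037ms=40/7b +205.304ms=4/7b
8) 2258.34ms=44/7b +205.304ms=4/7b
9) 2463.644ms=48/7b +410.607ms=8/7b
10) 2874.251ms=8b +287.425ms=4/5b
11) 3161.677ms=44/5b +287.425ms=4/5b
12) 3449.102ms=48/5b +287.425ms=4/5b
13) 3736.527ms=52/5b +287.425ms=4/5b
14) 4023.952ms=56/5b +287.425ms=4/5b
Σ=12b of 12 (167bpm 4/4) — PASS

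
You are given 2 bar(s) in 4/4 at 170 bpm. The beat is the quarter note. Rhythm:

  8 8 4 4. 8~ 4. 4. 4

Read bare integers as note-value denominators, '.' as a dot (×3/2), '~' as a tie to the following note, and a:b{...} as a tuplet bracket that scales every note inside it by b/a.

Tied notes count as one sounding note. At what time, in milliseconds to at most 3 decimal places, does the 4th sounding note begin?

1. 0.0ms @ 0 + 176.471ms (1/2)
2. 176.471ms @ 1/2 + 176.471ms (1/2)
3. 352.941ms @ 1 + 352.941ms (1)
4. 705.882ms @ 2 + 529.412ms (3/2)
5. 1235.294ms @ 7/2 + 705.882ms (2)
6. 1941.176ms @ 11/2 + 529.412ms (3/2)
7. 2470.588ms @ 7 + 352.941ms (1)

note 4 onset = 2b = 705.882ms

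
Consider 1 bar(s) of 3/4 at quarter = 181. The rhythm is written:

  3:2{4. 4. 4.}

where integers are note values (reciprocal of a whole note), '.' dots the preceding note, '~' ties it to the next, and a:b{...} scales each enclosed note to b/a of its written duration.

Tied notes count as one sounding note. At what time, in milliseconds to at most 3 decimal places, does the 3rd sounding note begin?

1. 0.0ms @ 0 + 331.492ms (1)
2. 331.492ms @ 1 + 331.492ms (1)
3. 662.983ms @ 2 + 331.492ms (1)

note 3 onset = 2b = 662.983ms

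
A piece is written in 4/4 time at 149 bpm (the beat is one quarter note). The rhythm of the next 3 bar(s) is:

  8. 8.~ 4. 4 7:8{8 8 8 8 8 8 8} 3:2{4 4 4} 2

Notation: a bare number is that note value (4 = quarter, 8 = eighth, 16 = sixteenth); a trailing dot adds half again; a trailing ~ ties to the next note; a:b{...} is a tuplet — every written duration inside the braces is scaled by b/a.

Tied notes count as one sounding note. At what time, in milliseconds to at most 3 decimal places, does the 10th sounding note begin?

note 10 onset = 52/7b = 2991.371ms

1. 0.0ms @ 0 + 302.013ms (3/4)
2. 302.013ms @ 3/4 + 906.04ms (9/4)
3. 1208.054ms @ 3 + 402.685ms (1)
4. 1610.738ms @ 4 + 230.105ms (4/7)
5. 1840.844ms @ 32/7 + 230.105ms (4/7)
6. 2070.949ms @ 36/7 + 230.105ms (4/7)
7. 2301.055ms @ 40/7 + 230.105ms (4/7)
8. 2531.16ms @ 44/7 + 230.105ms (4/7)
9. 2761.266ms @ 48/7 + 230.105ms (4/7)
10. 2991.371ms @ 52/7 + 230.105ms (4/7)
11. 3221.477ms @ 8 + 268.456ms (2/3)
12. 3489.933ms @ 26/3 + 268.456ms (2/3)
13. 3758.389ms @ 28/3 + 268.456ms (2/3)
14. 4026.846ms @ 10 + 805.369ms (2)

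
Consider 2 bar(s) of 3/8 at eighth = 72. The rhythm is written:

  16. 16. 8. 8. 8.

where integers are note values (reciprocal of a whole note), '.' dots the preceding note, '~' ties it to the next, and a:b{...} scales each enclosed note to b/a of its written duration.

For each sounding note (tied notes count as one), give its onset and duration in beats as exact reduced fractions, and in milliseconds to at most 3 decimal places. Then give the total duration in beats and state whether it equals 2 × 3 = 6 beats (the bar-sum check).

1) 0.0ms=0b +625.0ms=3/4b
2) 625.0ms=3/4b +625.0ms=3/4b
3) 1250.0ms=3/2b +1250.0ms=3/2b
4) 2500.0ms=3b +1250.0ms=3/2b
5) 3750.0ms=9/2b +1250.0ms=3/2b
Σ=6b of 6 (72bpm 3/8) — PASS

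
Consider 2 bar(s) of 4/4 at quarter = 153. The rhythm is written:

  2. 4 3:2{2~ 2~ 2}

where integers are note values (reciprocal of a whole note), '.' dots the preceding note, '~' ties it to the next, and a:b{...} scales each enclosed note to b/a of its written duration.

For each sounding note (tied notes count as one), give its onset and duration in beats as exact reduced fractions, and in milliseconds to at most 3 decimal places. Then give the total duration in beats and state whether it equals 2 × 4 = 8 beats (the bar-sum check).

1) 0.0ms=0b +1176.471ms=3b
2) 1176.471ms=3b +392.157ms=1b
3) 1568.627ms=4b +1568.627ms=4b
Σ=8b of 8 (153bpm 4/4) — PASS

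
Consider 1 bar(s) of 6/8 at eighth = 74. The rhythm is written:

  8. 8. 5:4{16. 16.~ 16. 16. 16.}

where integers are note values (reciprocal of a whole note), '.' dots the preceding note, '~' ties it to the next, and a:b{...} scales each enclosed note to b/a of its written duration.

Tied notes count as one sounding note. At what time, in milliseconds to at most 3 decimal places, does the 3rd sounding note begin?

note 3 onset = 3b = 2432.432ms

1. 0.0ms @ 0 + 1216.216ms (3/2)
2. 1216.216ms @ 3/2 + 1216.216ms (3/2)
3. 2432.432ms @ 3 + 486.486ms (3/5)
4. 2918.919ms @ 18/5 + 972.973ms (6/5)
5. 3891.892ms @ 24/5 + 486.486ms (3/5)
6. 4378.378ms @ 27/5 + 486.486ms (3/5)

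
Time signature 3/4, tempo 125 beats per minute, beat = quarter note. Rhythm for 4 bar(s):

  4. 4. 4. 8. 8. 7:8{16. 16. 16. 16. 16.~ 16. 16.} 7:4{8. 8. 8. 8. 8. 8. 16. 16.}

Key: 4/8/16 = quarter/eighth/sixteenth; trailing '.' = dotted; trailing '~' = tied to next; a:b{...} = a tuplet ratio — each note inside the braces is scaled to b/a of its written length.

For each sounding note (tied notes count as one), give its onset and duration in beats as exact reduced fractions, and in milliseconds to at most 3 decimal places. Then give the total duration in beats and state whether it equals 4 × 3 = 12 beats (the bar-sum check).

1) 0.0ms=0b +720.0ms=3/2b
2) 720.0ms=3/2b +720.0ms=3/2b
3) 1440.0ms=3b +720.0ms=3/2b
4) 2160.0ms=9/2b +360.0ms=3/4b
5) 2520.0ms=21/4b +360.0ms=3/4b
6) 2880.0ms=6b +205.714ms=3/7b
7) 3085.714ms=45/7b +205.714ms=3/7b
8) 3291.429ms=48/7b +205.714ms=3/7b
9) 3497.143ms=51/7b +205.714ms=3/7b
10) 3702.857ms=54/7b +411.429ms=6/7b
11) 4114.286ms=60/7b +205.714ms=3/7b
12) 4320.0ms=9b +205.714ms=3/7b
13) 4525.714ms=66/7b +205.714ms=3/7b
14) 4731.429ms=69/7b +205.714ms=3/7b
15) 4937.143ms=72/7b +205.714ms=3/7b
16) 5142.857ms=75/7b +205.714ms=3/7b
17) 5348.571ms=78/7b +205.714ms=3/7b
18) 5554.286ms=81/7b +102.857ms=3/14b
19) 5657.143ms=165/14b +102.857ms=3/14b
Σ=12b of 12 (125bpm 3/4) — PASS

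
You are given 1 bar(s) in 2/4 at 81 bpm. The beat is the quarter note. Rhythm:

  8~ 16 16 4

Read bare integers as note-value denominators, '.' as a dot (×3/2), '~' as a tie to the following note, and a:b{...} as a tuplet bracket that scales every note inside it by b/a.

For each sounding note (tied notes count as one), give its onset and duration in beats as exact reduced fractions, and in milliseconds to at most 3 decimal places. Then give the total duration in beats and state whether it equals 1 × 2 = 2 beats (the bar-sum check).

1) 0.0ms=0b +555.556ms=3/4b
2) 555.556ms=3/4b +185.185ms=1/4b
3) 740.741ms=1b +740.741ms=1b
Σ=2b of 2 (81bpm 2/4) — PASS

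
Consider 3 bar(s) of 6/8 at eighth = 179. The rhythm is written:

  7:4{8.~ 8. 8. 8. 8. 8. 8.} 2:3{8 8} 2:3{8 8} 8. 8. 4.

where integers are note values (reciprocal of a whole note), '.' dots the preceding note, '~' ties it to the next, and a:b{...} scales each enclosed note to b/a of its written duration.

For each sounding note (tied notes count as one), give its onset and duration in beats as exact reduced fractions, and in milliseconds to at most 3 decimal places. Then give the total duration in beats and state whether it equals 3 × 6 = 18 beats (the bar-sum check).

1) 0.0ms=0b +574.621ms=12/7b
2) 574.621ms=12/7b +287.31ms=6/7b
3) 861.931ms=18/7b +287.31ms=6/7b
4) 1149.242ms=24/7b +287.31ms=6/7b
5) 1436.552ms=30/7b +287.31ms=6/7b
6) 1723.863ms=36/7b +287.31ms=6/7b
7) 2011.173ms=6b +502.793ms=3/2b
8) 2513.966ms=15/2b +502.793ms=3/2b
9) 3016.76ms=9b +502.793ms=3/2b
10) 3519.553ms=21/2b +502.793ms=3/2b
11) 4022.346ms=12b +502.793ms=3/2b
12) 4525.14ms=27/2b +502.793ms=3/2b
13) 5027.933ms=15b +1005.587ms=3b
Σ=18b of 18 (179bpm 6/8) — PASS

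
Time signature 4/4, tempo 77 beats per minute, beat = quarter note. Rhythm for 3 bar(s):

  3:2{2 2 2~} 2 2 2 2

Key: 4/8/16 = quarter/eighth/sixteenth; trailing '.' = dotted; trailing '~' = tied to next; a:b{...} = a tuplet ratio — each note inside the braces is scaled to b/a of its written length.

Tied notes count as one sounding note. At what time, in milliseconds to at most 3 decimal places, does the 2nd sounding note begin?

1. 0.0ms @ 0 + 1038.961ms (4/3)
2. 1038.961ms @ 4/3 + 1038.961ms (4/3)
3. 2077.922ms @ 8/3 + 2597.403ms (10/3)
4. 4675.325ms @ 6 + 1558.442ms (2)
5. 6233.766ms @ 8 + 1558.442ms (2)
6. 7792.208ms @ 10 + 1558.442ms (2)

note 2 onset = 4/3b = 1038.961ms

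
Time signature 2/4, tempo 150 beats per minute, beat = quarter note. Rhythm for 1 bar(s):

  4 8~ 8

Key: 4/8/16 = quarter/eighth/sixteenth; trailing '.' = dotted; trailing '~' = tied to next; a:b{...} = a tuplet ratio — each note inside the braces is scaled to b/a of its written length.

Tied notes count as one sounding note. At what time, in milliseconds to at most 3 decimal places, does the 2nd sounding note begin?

1. 0.0ms @ 0 + 400.0ms (1)
2. 400.0ms @ 1 + 400.0ms (1)

note 2 onset = 1b = 400.0ms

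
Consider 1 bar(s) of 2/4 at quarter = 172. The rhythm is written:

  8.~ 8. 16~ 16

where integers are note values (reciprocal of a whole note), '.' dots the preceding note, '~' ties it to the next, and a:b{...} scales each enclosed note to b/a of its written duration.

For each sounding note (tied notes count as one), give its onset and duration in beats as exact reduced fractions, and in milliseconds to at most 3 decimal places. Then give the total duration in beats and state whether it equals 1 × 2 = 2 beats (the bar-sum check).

1) 0.0ms=0b +523.256ms=3/2b
2) 523.256ms=3/2b +174.419ms=1/2b
Σ=2b of 2 (172bpm 2/4) — PASS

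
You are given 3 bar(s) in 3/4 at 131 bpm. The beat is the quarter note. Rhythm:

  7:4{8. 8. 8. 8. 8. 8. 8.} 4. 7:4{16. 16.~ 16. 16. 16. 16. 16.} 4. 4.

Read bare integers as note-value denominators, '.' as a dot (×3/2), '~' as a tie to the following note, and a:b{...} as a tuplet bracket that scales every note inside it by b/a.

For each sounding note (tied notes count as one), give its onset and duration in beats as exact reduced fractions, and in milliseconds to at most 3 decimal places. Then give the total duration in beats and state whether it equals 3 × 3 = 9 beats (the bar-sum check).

1) 0.0ms=0b +196.292ms=3/7b
2) 196.292ms=3/7b +196.292ms=3/7b
3) 392.585ms=6/7b +196.292ms=3/7b
4) 588.877ms=9/7b +196.292ms=3/7b
5) 785.169ms=12/7b +196.292ms=3/7b
6) 981.461ms=15/7b +196.292ms=3/7b
7) 1177.754ms=18/7b +196.292ms=3/7b
8) 1374.046ms=3b +687.023ms=3/2b
9) 2061.069ms=9/2b +98.146ms=3/14b
10) 2159.215ms=33/7b +196.292ms=3/7b
11) 2355.507ms=36/7b +98.146ms=3/14b
12) 2453.653ms=75/14b +98.146ms=3/14b
13) 2551.799ms=39/7b +98.146ms=3/14b
14) 2649.945ms=81/14b +98.146ms=3/14b
15) 2748.092ms=6b +687.023ms=3/2b
16) 3435.115ms=15/2b +687.023ms=3/2b
Σ=9b of 9 (131bpm 3/4) — PASS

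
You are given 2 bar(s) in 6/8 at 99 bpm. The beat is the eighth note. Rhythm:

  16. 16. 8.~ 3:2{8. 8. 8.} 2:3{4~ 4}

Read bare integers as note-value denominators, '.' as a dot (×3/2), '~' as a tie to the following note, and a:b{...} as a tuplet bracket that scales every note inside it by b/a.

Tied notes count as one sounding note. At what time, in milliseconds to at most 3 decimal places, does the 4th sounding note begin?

note 4 onset = 4b = 2424.242ms

1. 0.0ms @ 0 + 454.545ms (3/4)
2. 454.545ms @ 3/4 + 454.545ms (3/4)
3. 909.091ms @ 3/2 + 1515.152ms (5/2)
4. 2424.242ms @ 4 + 606.061ms (1)
5. 3030.303ms @ 5 + 606.061ms (1)
6. 3636.364ms @ 6 + 3636.364ms (6)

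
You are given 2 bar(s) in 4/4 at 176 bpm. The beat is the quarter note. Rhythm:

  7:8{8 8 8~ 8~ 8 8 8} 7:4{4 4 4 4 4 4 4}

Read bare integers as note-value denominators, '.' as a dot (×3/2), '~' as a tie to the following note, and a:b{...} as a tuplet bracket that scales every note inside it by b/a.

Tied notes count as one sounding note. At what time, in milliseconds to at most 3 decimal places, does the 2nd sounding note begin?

note 2 onset = 4/7b = 194.805ms

1. 0.0ms @ 0 + 194.805ms (4/7)
2. 194.805ms @ 4/7 + 194.805ms (4/7)
3. 389.61ms @ 8/7 + 584.416ms (12/7)
4. 974.026ms @ 20/7 + 194.805ms (4/7)
5. 1168.831ms @ 24/7 + 194.805ms (4/7)
6. 1363.636ms @ 4 + 194.805ms (4/7)
7. 1558.442ms @ 32/7 + 194.805ms (4/7)
8. 1753.247ms @ 36/7 + 194.805ms (4/7)
9. 1948.052ms @ 40/7 + 194.805ms (4/7)
10. 2142.857ms @ 44/7 + 194.805ms (4/7)
11. 2337.662ms @ 48/7 + 194.805ms (4/7)
12. 2532.468ms @ 52/7 + 194.805ms (4/7)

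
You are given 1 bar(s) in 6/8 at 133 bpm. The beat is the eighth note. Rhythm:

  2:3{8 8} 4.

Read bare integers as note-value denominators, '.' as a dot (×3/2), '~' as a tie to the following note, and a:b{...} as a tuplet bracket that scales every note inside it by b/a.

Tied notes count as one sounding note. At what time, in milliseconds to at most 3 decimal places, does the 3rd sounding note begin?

note 3 onset = 3b = 1353.383ms

1. 0.0ms @ 0 + 676.692ms (3/2)
2. 676.692ms @ 3/2 + 676.692ms (3/2)
3. 1353.383ms @ 3 + 1353.383ms (3)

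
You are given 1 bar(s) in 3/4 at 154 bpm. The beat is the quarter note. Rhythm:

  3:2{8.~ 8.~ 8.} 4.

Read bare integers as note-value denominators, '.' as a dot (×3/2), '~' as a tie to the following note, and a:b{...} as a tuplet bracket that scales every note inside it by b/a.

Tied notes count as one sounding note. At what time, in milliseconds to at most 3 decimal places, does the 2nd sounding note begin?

note 2 onset = 3/2b = 584.416ms

1. 0.0ms @ 0 + 584.416ms (3/2)
2. 584.416ms @ 3/2 + 584.416ms (3/2)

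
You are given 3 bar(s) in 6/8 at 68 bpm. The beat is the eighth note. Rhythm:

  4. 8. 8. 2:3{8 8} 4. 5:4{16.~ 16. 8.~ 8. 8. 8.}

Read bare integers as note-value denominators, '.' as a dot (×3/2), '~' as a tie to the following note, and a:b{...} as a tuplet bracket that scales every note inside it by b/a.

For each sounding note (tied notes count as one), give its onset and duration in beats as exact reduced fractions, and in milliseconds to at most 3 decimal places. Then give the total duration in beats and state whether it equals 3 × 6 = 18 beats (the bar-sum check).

1) 0.0ms=0b +2647.059ms=3b
2) 2647.059ms=3b +1323.529ms=3/2b
3) 3970.588ms=9/2b +1323.529ms=3/2b
4) 5294.118ms=6b +1323.529ms=3/2b
5) 6617.647ms=15/2b +1323.529ms=3/2b
6) 7941.176ms=9b +2647.059ms=3b
7) 10588.235ms=12b +1058.824ms=6/5b
8) 11647.059ms=66/5b +2117.647ms=12/5b
9) 13764.706ms=78/5b +1058.824ms=6/5b
10) 14823.529ms=84/5b +1058.824ms=6/5b
Σ=18b of 18 (68bpm 6/8) — PASS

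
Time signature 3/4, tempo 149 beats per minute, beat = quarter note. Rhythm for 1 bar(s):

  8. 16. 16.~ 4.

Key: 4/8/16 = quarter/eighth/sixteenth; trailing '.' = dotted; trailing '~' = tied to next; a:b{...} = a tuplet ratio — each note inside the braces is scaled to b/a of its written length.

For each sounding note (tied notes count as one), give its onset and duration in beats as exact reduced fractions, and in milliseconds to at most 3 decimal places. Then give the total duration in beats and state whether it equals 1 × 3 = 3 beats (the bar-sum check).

1) 0.0ms=0b +302.013ms=3/4b
2) 302.013ms=3/4b +151.007ms=3/8b
3) 453.02ms=9/8b +755.034ms=15/8b
Σ=3b of 3 (149bpm 3/4) — PASS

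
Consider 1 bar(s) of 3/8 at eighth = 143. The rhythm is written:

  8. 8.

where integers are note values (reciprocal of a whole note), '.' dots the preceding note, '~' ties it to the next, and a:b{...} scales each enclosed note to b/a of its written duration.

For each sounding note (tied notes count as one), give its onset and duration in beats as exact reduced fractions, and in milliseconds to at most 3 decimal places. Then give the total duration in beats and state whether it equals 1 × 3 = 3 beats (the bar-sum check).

1) 0.0ms=0b +629.371ms=3/2b
2) 629.371ms=3/2b +629.371ms=3/2b
Σ=3b of 3 (143bpm 3/8) — PASS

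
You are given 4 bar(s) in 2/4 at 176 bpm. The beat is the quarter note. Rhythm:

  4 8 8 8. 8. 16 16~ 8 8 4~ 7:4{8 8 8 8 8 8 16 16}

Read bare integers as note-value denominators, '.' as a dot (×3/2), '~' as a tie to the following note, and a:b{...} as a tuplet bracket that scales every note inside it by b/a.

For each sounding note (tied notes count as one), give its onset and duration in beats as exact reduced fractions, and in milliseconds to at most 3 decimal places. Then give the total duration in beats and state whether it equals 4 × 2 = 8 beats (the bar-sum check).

1) 0.0ms=0b +340.909ms=1b
2) 340.909ms=1b +170.455ms=1/2b
3) 511.364ms=3/2b +170.455ms=1/2b
4) 681.818ms=2b +255.682ms=3/4b
5) 937.5ms=11/4b +255.682ms=3/4b
6) 1193.182ms=7/2b +85.227ms=1/4b
7) 1278.409ms=15/4b +255.682ms=3/4b
8) 1534.091ms=9/2b +170.455ms=1/2b
9) 1704.545ms=5b +438.312ms=9/7b
10) 2142.857ms=44/7b +97.403ms=2/7b
11) 2240.26ms=46/7b +97.403ms=2/7b
12) 2337.662ms=48/7b +97.403ms=2/7b
13) 2435.065ms=50/7b +97.403ms=2/7b
14) 2532.468ms=52/7b +97.403ms=2/7b
15) 2629.87ms=54/7b +48.701ms=1/7b
16) 2678.571ms=55/7b +48.701ms=1/7b
Σ=8b of 8 (176bpm 2/4) — PASS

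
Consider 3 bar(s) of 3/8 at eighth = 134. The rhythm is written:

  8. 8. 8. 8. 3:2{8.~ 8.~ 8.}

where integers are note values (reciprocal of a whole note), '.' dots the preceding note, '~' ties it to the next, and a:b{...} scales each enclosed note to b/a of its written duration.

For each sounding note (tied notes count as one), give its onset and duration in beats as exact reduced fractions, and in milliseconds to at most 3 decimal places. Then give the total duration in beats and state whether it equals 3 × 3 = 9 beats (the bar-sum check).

1) 0.0ms=0b +671.642ms=3/2b
2) 671.642ms=3/2b +671.642ms=3/2b
3) 1343.284ms=3b +671.642ms=3/2b
4) 2014.925ms=9/2b +671.642ms=3/2b
5) 2686.567ms=6b +1343.284ms=3b
Σ=9b of 9 (134bpm 3/8) — PASS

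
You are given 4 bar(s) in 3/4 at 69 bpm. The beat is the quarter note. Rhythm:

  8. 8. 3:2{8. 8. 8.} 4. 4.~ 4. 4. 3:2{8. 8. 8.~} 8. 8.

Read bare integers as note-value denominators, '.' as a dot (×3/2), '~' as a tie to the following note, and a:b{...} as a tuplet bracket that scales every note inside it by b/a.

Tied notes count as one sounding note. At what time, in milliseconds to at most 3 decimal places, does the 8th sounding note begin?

note 8 onset = 15/2b = 6521.739ms

1. 0.0ms @ 0 + 652.174ms (3/4)
2. 652.174ms @ 3/4 + 652.174ms (3/4)
3. 1304.348ms @ 3/2 + 434.783ms (1/2)
4. 1739.13ms @ 2 + 434.783ms (1/2)
5. 2173.913ms @ 5/2 + 434.783ms (1/2)
6. 2608.696ms @ 3 + 1304.348ms (3/2)
7. 3913.043ms @ 9/2 + 2608.696ms (3)
8. 6521.739ms @ 15/2 + 1304.348ms (3/2)
9. 7826.087ms @ 9 + 434.783ms (1/2)
10. 8260.87ms @ 19/2 + 434.783ms (1/2)
11. 8695.652ms @ 10 + 1086.957ms (5/4)
12. 9782.609ms @ 45/4 + 652.174ms (3/4)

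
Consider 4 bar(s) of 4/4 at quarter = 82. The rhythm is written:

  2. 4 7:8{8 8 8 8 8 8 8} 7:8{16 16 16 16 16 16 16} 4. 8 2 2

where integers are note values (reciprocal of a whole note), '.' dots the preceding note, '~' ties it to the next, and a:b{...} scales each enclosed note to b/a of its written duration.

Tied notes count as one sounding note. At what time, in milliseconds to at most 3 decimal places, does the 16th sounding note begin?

1. 0.0ms @ 0 + 2195.122ms (3)
2. 2195.122ms @ 3 + 731.707ms (1)
3. 2926.829ms @ 4 + 418.118ms (4/7)
4. 3344.948ms @ 32/7 + 418.118ms (4/7)
5. 3763.066ms @ 36/7 + 418.118ms (4/7)
6. 4181.185ms @ 40/7 + 418.118ms (4/7)
7. 4599.303ms @ 44/7 + 418.118ms (4/7)
8. 5017.422ms @ 48/7 + 418.118ms (4/7)
9. 5435.54ms @ 52/7 + 418.118ms (4/7)
10. 5853.659ms @ 8 + 209.059ms (2/7)
11. 6062.718ms @ 58/7 + 209.059ms (2/7)
12. 6271.777ms @ 60/7 + 209.059ms (2/7)
13. 6480.836ms @ 62/7 + 209.059ms (2/7)
14. 6689.895ms @ 64/7 + 209.059ms (2/7)
15. 6898.955ms @ 66/7 + 209.059ms (2/7)
16. 7108.014ms @ 68/7 + 209.059ms (2/7)
17. 7317.073ms @ 10 + 1097.561ms (3/2)
18. 8414.634ms @ 23/2 + 365.854ms (1/2)
19. 8780.488ms @ 12 + 1463.415ms (2)
20. 10243.902ms @ 14 + 1463.415ms (2)

note 16 onset = 68/7b = 7108.014ms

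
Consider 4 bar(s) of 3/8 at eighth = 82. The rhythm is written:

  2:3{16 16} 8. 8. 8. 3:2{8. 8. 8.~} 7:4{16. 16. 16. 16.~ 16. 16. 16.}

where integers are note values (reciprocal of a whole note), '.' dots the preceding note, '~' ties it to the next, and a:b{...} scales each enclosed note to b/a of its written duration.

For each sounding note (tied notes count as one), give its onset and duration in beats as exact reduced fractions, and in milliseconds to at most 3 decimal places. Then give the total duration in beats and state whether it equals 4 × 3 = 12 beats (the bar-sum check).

1) 0.0ms=0b +548.78ms=3/4b
2) 548.78ms=3/4b +548.78ms=3/4b
3) 1097.561ms=3/2b +1097.561ms=3/2b
4) 2195.122ms=3b +1097.561ms=3/2b
5) 3292.683ms=9/2b +1097.561ms=3/2b
6) 4390.244ms=6b +731.707ms=1b
7) 5121.951ms=7b +731.707ms=1b
8) 5853.659ms=8b +1045.296ms=10/7b
9) 6898.955ms=66/7b +313.589ms=3/7b
10) 7212.544ms=69/7b +313.589ms=3/7b
11) 7526.132ms=72/7b +627.178ms=6/7b
12) 8153.31ms=78/7b +313.589ms=3/7b
13) 8466.899ms=81/7b +313.589ms=3/7b
Σ=12b of 12 (82bpm 3/8) — PASS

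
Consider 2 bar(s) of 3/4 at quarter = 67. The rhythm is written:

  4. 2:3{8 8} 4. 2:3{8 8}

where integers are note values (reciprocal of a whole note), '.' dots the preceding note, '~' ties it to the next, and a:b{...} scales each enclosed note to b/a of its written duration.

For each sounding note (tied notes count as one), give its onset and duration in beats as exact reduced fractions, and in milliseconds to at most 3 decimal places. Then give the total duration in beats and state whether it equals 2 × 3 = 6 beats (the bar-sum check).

1) 0.0ms=0b +1343.284ms=3/2b
2) 1343.284ms=3/2b +671.642ms=3/4b
3) 2014.925ms=9/4b +671.642ms=3/4b
4) 2686.567ms=3b +1343.284ms=3/2b
5) 4029.851ms=9/2b +671.642ms=3/4b
6) 4701.493ms=21/4b +671.642ms=3/4b
Σ=6b of 6 (67bpm 3/4) — PASS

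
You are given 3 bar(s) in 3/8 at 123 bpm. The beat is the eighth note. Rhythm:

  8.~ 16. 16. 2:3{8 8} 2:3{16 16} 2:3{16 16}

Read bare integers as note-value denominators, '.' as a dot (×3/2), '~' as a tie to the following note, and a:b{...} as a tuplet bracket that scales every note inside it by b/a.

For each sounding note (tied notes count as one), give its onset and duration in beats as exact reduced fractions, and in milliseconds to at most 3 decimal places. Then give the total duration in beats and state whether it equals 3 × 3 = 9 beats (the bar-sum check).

1) 0.0ms=0b +1097.561ms=9/4b
2) 1097.561ms=9/4b +365.854ms=3/4b
3) 1463.415ms=3b +731.707ms=3/2b
4) 2195.122ms=9/2b +731.707ms=3/2b
5) 2926.829ms=6b +365.854ms=3/4b
6) 3292.683ms=27/4b +365.854ms=3/4b
7) 3658.537ms=15/2b +365.854ms=3/4b
8) 4024.39ms=33/4b +365.854ms=3/4b
Σ=9b of 9 (123bpm 3/8) — PASS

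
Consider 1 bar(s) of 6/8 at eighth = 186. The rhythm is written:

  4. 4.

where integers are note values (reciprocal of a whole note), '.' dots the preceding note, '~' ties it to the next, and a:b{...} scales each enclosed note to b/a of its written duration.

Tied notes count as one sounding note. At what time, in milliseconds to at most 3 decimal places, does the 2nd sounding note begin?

note 2 onset = 3b = 967.742ms

1. 0.0ms @ 0 + 967.742ms (3)
2. 967.742ms @ 3 + 967.742ms (3)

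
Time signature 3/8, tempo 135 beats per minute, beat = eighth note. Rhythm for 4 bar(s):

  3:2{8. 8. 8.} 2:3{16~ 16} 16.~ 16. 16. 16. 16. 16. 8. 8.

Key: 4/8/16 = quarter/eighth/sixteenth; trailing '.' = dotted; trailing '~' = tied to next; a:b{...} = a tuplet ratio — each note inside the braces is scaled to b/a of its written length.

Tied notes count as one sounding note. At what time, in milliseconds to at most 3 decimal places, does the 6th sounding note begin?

1. 0.0ms @ 0 + 444.444ms (1)
2. 444.444ms @ 1 + 444.444ms (1)
3. 888.889ms @ 2 + 444.444ms (1)
4. 1333.333ms @ 3 + 666.667ms (3/2)
5. 2000.0ms @ 9/2 + 666.667ms (3/2)
6. 2666.667ms @ 6 + 333.333ms (3/4)
7. 3000.0ms @ 27/4 + 333.333ms (3/4)
8. 3333.333ms @ 15/2 + 333.333ms (3/4)
9. 3666.667ms @ 33/4 + 333.333ms (3/4)
10. 4000.0ms @ 9 + 666.667ms (3/2)
11. 4666.667ms @ 21/2 + 666.667ms (3/2)

note 6 onset = 6b = 2666.667ms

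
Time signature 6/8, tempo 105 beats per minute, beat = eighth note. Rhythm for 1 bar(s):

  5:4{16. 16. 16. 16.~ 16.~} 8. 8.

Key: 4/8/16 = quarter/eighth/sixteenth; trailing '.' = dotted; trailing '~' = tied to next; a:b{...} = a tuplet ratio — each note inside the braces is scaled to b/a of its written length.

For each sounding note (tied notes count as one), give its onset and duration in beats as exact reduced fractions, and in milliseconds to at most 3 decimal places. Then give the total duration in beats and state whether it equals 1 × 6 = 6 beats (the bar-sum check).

1) 0.0ms=0b +342.857ms=3/5b
2) 342.857ms=3/5b +342.857ms=3/5b
3) 685.714ms=6/5b +342.857ms=3/5b
4) 1028.571ms=9/5b +1542.857ms=27/10b
5) 2571.429ms=9/2b +857.143ms=3/2b
Σ=6b of 6 (105bpm 6/8) — PASS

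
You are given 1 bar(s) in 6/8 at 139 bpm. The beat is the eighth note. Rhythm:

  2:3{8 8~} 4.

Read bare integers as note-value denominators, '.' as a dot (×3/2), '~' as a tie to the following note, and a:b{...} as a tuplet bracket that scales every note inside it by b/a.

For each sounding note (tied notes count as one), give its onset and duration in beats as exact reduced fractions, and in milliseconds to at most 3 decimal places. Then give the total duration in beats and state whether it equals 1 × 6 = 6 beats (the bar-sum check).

1) 0.0ms=0b +647.482ms=3/2b
2) 647.482ms=3/2b +1942.446ms=9/2b
Σ=6b of 6 (139bpm 6/8) — PASS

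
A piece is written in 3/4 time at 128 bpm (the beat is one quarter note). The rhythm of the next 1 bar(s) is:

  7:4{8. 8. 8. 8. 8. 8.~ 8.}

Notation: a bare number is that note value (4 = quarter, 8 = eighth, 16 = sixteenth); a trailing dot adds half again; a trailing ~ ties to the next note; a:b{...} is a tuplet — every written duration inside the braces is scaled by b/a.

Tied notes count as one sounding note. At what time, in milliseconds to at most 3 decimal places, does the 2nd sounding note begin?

1. 0.0ms @ 0 + 200.893ms (3/7)
2. 200.893ms @ 3/7 + 200.893ms (3/7)
3. 401.786ms @ 6/7 + 200.893ms (3/7)
4. 602.679ms @ 9/7 + 200.893ms (3/7)
5. 803.571ms @ 12/7 + 200.893ms (3/7)
6. 1004.464ms @ 15/7 + 401.786ms (6/7)

note 2 onset = 3/7b = 200.893ms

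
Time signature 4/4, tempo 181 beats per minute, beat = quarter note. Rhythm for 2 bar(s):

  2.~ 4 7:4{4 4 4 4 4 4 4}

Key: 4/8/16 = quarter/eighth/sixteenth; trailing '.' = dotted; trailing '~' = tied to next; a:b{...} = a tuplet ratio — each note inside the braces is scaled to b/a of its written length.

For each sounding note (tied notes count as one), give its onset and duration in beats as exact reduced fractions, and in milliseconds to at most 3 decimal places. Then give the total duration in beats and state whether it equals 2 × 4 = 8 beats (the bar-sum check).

1) 0.0ms=0b +1325.967ms=4b
2) 1325.967ms=4b +189.424ms=4/7b
3) 1515.391ms=32/7b +189.424ms=4/7b
4) 1704.815ms=36/7b +189.424ms=4/7b
5) 1894.238ms=40/7b +189.424ms=4/7b
6) 2083.662ms=44/7b +189.424ms=4/7b
7) 2273.086ms=48/7b +189.424ms=4/7b
8) 2462.51ms=52/7b +189.424ms=4/7b
Σ=8b of 8 (181bpm 4/4) — PASS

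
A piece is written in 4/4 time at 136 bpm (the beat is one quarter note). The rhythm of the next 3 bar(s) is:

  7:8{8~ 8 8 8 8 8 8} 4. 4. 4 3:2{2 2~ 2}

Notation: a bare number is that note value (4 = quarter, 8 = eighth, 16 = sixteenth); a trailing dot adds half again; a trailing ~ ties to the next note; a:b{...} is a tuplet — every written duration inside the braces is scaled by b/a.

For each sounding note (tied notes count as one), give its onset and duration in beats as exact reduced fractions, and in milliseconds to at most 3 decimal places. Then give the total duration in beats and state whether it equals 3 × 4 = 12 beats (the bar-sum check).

1) 0.0ms=0b +504.202ms=8/7b
2) 504.202ms=8/7b +252.101ms=4/7b
3) 756.303ms=12/7b +252.101ms=4/7b
4) 1008.403ms=16/7b +252.101ms=4/7b
5) 1260.504ms=20/7b +252.101ms=4/7b
6) 1512.605ms=24/7b +252.101ms=4/7b
7) 1764.706ms=4b +661.765ms=3/2b
8) 2426.471ms=11/2b +661.765ms=3/2b
9) 3088.235ms=7b +441.176ms=1b
10) 3529.412ms=8b +588.235ms=4/3b
11) 4117.647ms=28/3b +1176.471ms=8/3b
Σ=12b of 12 (136bpm 4/4) — PASS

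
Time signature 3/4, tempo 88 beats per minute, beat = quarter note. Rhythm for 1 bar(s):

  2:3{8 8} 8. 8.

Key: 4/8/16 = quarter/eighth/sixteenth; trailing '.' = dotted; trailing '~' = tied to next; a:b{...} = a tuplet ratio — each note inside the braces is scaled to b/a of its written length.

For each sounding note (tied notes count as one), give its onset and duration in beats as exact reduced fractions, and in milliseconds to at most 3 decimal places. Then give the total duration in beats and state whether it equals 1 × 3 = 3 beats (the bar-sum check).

1) 0.0ms=0b +511.364ms=3/4b
2) 511.364ms=3/4b +511.364ms=3/4b
3) 1022.727ms=3/2b +511.364ms=3/4b
4) 1534.091ms=9/4b +511.364ms=3/4b
Σ=3b of 3 (88bpm 3/4) — PASS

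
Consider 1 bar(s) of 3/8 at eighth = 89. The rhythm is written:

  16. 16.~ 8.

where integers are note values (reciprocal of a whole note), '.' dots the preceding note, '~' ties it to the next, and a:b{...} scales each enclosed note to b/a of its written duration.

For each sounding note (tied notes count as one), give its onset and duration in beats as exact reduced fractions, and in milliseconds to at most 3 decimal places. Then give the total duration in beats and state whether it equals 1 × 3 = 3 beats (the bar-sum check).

1) 0.0ms=0b +505.618ms=3/4b
2) 505.618ms=3/4b +1516.854ms=9/4b
Σ=3b of 3 (89bpm 3/8) — PASS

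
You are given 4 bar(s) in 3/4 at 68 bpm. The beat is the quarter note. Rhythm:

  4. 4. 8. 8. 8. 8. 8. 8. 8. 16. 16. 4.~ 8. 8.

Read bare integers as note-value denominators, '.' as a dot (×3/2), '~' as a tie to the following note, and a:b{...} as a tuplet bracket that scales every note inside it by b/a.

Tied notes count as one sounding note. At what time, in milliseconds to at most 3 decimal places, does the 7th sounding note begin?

note 7 onset = 6b = 5294.118ms

1. 0.0ms @ 0 + 1323.529ms (3/2)
2. 1323.529ms @ 3/2 + 1323.529ms (3/2)
3. 2647.059ms @ 3 + 661.765ms (3/4)
4. 3308.824ms @ 15/4 + 661.765ms (3/4)
5. 3970.588ms @ 9/2 + 661.765ms (3/4)
6. 4632.353ms @ 21/4 + 661.765ms (3/4)
7. 5294.118ms @ 6 + 661.765ms (3/4)
8. 5955.882ms @ 27/4 + 661.765ms (3/4)
9. 6617.647ms @ 15/2 + 661.765ms (3/4)
10. 7279.412ms @ 33/4 + 330.882ms (3/8)
11. 7610.294ms @ 69/8 + 330.882ms (3/8)
12. 7941.176ms @ 9 + 1985.294ms (9/4)
13. 9926.471ms @ 45/4 + 661.765ms (3/4)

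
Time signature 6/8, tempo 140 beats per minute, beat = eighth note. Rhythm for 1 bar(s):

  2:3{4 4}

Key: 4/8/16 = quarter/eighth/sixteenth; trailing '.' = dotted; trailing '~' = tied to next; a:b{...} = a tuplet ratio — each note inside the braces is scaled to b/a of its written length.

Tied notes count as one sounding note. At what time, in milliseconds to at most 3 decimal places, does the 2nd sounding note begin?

1. 0.0ms @ 0 + 1285.714ms (3)
2. 1285.714ms @ 3 + 1285.714ms (3)

note 2 onset = 3b = 1285.714ms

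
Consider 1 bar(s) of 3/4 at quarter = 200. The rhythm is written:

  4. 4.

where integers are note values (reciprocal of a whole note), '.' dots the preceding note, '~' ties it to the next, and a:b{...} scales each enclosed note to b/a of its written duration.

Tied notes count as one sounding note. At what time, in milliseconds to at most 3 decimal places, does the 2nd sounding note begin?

note 2 onset = 3/2b = 450.0ms

1. 0.0ms @ 0 + 450.0ms (3/2)
2. 450.0ms @ 3/2 + 450.0ms (3/2)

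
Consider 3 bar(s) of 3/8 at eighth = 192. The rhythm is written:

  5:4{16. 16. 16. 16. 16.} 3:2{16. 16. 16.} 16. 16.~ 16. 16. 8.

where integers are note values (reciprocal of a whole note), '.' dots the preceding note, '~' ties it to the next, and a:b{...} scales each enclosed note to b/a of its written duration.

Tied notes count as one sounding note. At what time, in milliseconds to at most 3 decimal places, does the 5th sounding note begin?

1. 0.0ms @ 0 + 187.5ms (3/5)
2. 187.5ms @ 3/5 + 187.5ms (3/5)
3. 375.0ms @ 6/5 + 187.5ms (3/5)
4. 562.5ms @ 9/5 + 187.5ms (3/5)
5. 750.0ms @ 12/5 + 187.5ms (3/5)
6. 937.5ms @ 3 + 156.25ms (1/2)
7. 1093.75ms @ 7/2 + 156.25ms (1/2)
8. 1250.0ms @ 4 + 156.25ms (1/2)
9. 1406.25ms @ 9/2 + 234.375ms (3/4)
10. 1640.625ms @ 21/4 + 468.75ms (3/2)
11. 2109.375ms @ 27/4 + 234.375ms (3/4)
12. 2343.75ms @ 15/2 + 468.75ms (3/2)

note 5 onset = 12/5b = 750.0ms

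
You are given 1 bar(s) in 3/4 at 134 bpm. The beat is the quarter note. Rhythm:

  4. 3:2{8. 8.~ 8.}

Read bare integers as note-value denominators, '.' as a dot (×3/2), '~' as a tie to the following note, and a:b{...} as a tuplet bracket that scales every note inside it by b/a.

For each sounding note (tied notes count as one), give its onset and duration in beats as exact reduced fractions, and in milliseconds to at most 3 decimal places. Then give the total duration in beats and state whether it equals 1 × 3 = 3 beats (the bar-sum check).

1) 0.0ms=0b +671.642ms=3/2b
2) 671.642ms=3/2b +223.881ms=1/2b
3) 895.522ms=2b +447.761ms=1b
Σ=3b of 3 (134bpm 3/4) — PASS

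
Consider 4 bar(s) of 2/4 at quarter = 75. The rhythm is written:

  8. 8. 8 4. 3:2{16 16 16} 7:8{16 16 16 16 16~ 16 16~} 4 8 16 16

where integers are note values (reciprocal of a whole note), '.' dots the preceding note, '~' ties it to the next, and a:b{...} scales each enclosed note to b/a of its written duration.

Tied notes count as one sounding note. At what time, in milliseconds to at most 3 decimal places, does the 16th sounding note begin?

note 16 onset = 31/4b = 6200.0ms

1. 0.0ms @ 0 + 600.0ms (3/4)
2. 600.0ms @ 3/4 + 600.0ms (3/4)
3. 1200.0ms @ 3/2 + 400.0ms (1/2)
4. 1600.0ms @ 2 + 1200.0ms (3/2)
5. 2800.0ms @ 7/2 + 133.333ms (1/6)
6. 2933.333ms @ 11/3 + 133.333ms (1/6)
7. 3066.667ms @ 23/6 + 133.333ms (1/6)
8. 3200.0ms @ 4 + 228.571ms (2/7)
9. 3428.571ms @ 30/7 + 228.571ms (2/7)
10. 3657.143ms @ 32/7 + 228.571ms (2/7)
11. 3885.714ms @ 34/7 + 228.571ms (2/7)
12. 4114.286ms @ 36/7 + 457.143ms (4/7)
13. 4571.429ms @ 40/7 + 1028.571ms (9/7)
14. 5600.0ms @ 7 + 400.0ms (1/2)
15. 6000.0ms @ 15/2 + 200.0ms (1/4)
16. 6200.0ms @ 31/4 + 200.0ms (1/4)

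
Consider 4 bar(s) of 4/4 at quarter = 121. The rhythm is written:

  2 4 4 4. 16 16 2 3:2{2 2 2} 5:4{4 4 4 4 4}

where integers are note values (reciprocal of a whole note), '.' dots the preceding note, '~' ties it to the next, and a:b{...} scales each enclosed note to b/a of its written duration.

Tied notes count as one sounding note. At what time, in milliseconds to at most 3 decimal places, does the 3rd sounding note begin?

note 3 onset = 3b = 1487.603ms

1. 0.0ms @ 0 + 991.736ms (2)
2. 991.736ms @ 2 + 495.868ms (1)
3. 1487.603ms @ 3 + 495.868ms (1)
4. 1983.471ms @ 4 + 743.802ms (3/2)
5. 2727.273ms @ 11/2 + 123.967ms (1/4)
6. 2851.24ms @ 23/4 + 123.967ms (1/4)
7. 2975.207ms @ 6 + 991.736ms (2)
8. 3966.942ms @ 8 + 661.157ms (4/3)
9. 4628.099ms @ 28/3 + 661.157ms (4/3)
10. 5289.256ms @ 32/3 + 661.157ms (4/3)
11. 5950.413ms @ 12 + 396.694ms (4/5)
12. 6347.107ms @ 64/5 + 396.694ms (4/5)
13. 6743.802ms @ 68/5 + 396.694ms (4/5)
14. 7140.496ms @ 72/5 + 396.694ms (4/5)
15. 7537.19ms @ 76/5 + 396.694ms (4/5)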